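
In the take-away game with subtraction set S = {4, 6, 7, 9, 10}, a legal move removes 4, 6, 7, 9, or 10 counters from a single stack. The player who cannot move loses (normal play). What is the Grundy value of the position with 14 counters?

G(0) = 0
G(1) = mex{} = 0
G(2) = mex{} = 0
G(3) = mex{} = 0
G(4) = mex{0} = 1
G(5) = mex{0} = 1
G(6) = mex{0,0} = 1
G(7) = mex{0,0,0} = 1
G(8) = mex{1,0,0} = 2
G(9) = mex{1,0,0,0} = 2
G(10) = mex{1,1,0,0,0} = 2
G(11) = mex{1,1,1,0,0} = 2
G(12) = mex{2,1,1,0,0} = 3
G(13) = mex{2,1,1,1,0} = 3
G(14) = mex{2,2,1,1,1} = 0

0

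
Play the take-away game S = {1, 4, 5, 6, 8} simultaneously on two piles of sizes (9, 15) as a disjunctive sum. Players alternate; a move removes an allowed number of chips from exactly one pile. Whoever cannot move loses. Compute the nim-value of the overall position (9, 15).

2

All piles use S = {1, 4, 5, 6, 8}:
n :  0  1  2  3  4  5  6  7  8  9 10 11 12 13 14 15
G :  0  1  0  1  2  3  2  3  4  0  1  0  1  2  3  2
Pile A: G(9) = 0.
Pile B: G(15) = 2.
Combined Grundy value = 0 ⊕ 2 = 2.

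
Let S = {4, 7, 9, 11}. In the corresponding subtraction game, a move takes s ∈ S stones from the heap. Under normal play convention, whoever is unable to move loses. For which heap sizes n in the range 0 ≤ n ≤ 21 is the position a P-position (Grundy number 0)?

G(0) = 0
G(1) = mex{} = 0
G(2) = mex{} = 0
G(3) = mex{} = 0
G(4) = mex{0} = 1
G(5) = mex{0} = 1
G(6) = mex{0} = 1
G(7) = mex{0,0} = 1
G(8) = mex{1,0} = 2
G(9) = mex{1,0,0} = 2
G(10) = mex{1,0,0} = 2
G(11) = mex{1,1,0,0} = 2
G(12) = mex{2,1,0,0} = 3
G(13) = mex{2,1,1,0} = 3
G(14) = mex{2,1,1,0} = 3
G(15) = mex{2,2,1,1} = 0
G(16) = mex{3,2,1,1} = 0
G(17) = mex{3,2,2,1} = 0
G(18) = mex{3,2,2,1} = 0
G(19) = mex{0,3,2,2} = 1
G(20) = mex{0,3,2,2} = 1
G(21) = mex{0,3,3,2} = 1
P-positions are exactly the n with G(n) = 0.

0, 1, 2, 3, 15, 16, 17, 18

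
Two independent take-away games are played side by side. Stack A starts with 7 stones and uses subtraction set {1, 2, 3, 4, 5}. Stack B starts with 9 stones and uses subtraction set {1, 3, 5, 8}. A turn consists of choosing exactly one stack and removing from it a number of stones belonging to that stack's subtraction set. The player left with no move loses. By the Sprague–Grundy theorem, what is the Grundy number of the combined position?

2

Stack A, S = {1, 2, 3, 4, 5}:
n : 0 1 2 3 4 5 6 7
G : 0 1 2 3 4 5 0 1
G_A(7) = 1.
Stack B, S = {1, 3, 5, 8}:
n : 0 1 2 3 4 5 6 7 8 9
G : 0 1 0 1 0 1 0 1 2 3
G_B(9) = 3.
Combined Grundy value = 1 ⊕ 3 = 2.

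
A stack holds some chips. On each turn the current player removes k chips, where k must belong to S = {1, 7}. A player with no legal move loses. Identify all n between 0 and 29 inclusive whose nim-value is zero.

G(0) = 0
G(1) = mex{0} = 1
G(2) = mex{1} = 0
G(3) = mex{0} = 1
G(4) = mex{1} = 0
G(5) = mex{0} = 1
G(6) = mex{1} = 0
G(7) = mex{0,0} = 1
G(8) = mex{1,1} = 0
G(9) = mex{0,0} = 1
G(10) = mex{1,1} = 0
G(11) = mex{0,0} = 1
G(12) = mex{1,1} = 0
G(13) = mex{0,0} = 1
G(14) = mex{1,1} = 0
G(15) = mex{0,0} = 1
G(16) = mex{1,1} = 0
G(17) = mex{0,0} = 1
G(18) = mex{1,1} = 0
G(19) = mex{0,0} = 1
G(20) = mex{1,1} = 0
G(21) = mex{0,0} = 1
G(22) = mex{1,1} = 0
G(23) = mex{0,0} = 1
G(24) = mex{1,1} = 0
G(25) = mex{0,0} = 1
G(26) = mex{1,1} = 0
G(27) = mex{0,0} = 1
G(28) = mex{1,1} = 0
G(29) = mex{0,0} = 1
P-positions are exactly the n with G(n) = 0.

0, 2, 4, 6, 8, 10, 12, 14, 16, 18, 20, 22, 24, 26, 28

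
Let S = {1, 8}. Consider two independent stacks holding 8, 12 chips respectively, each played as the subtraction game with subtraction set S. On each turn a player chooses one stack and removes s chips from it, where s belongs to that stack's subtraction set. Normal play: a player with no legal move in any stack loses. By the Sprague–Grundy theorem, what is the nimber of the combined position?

3

All stacks use S = {1, 8}:
n :  0  1  2  3  4  5  6  7  8  9 10 11 12
G :  0  1  0  1  0  1  0  1  2  0  1  0  1
Stack A: G(8) = 2.
Stack B: G(12) = 1.
Combined Grundy value = 2 ⊕ 1 = 3.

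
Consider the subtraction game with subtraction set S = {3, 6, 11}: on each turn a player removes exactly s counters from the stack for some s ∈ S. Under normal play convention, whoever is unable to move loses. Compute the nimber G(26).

n :  0  1  2  3  4  5  6  7  8  9 10 11 12 13 14 15 16 17 18 19 20 21 22 23 24 25 26
G :  0  0  0  1  1  1  2  2  2  0  0  3  1  1  0  2  2  1  0  0  2  1  1  0  2  2  1

1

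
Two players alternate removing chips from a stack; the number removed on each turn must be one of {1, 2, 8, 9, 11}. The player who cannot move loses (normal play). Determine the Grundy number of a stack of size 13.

G(0) = 0
G(1) = mex{0} = 1
G(2) = mex{1,0} = 2
G(3) = mex{2,1} = 0
G(4) = mex{0,2} = 1
G(5) = mex{1,0} = 2
G(6) = mex{2,1} = 0
G(7) = mex{0,2} = 1
G(8) = mex{1,0,0} = 2
G(9) = mex{2,1,1,0} = 3
G(10) = mex{3,2,2,1} = 0
G(11) = mex{0,3,0,2,0} = 1
G(12) = mex{1,0,1,0,1} = 2
G(13) = mex{2,1,2,1,2} = 0

0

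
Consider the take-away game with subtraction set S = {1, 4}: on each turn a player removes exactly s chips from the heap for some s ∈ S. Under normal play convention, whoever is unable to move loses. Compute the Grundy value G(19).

2

G(0) = 0
G(1) = mex{0} = 1
G(2) = mex{1} = 0
G(3) = mex{0} = 1
G(4) = mex{1,0} = 2
G(5) = mex{2,1} = 0
G(6) = mex{0,0} = 1
G(7) = mex{1,1} = 0
G(8) = mex{0,2} = 1
G(9) = mex{1,0} = 2
G(10) = mex{2,1} = 0
G(11) = mex{0,0} = 1
G(12) = mex{1,1} = 0
G(13) = mex{0,2} = 1
G(14) = mex{1,0} = 2
G(15) = mex{2,1} = 0
G(16) = mex{0,0} = 1
G(17) = mex{1,1} = 0
G(18) = mex{0,2} = 1
G(19) = mex{1,0} = 2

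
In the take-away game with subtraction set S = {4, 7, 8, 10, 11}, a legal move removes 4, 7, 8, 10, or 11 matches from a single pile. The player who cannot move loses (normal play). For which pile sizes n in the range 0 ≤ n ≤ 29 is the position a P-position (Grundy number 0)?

0, 1, 2, 3, 15, 16, 17, 18

G(0) = 0
G(1) = mex{} = 0
G(2) = mex{} = 0
G(3) = mex{} = 0
G(4) = mex{0} = 1
G(5) = mex{0} = 1
G(6) = mex{0} = 1
G(7) = mex{0,0} = 1
G(8) = mex{1,0,0} = 2
G(9) = mex{1,0,0} = 2
G(10) = mex{1,0,0,0} = 2
G(11) = mex{1,1,0,0,0} = 2
G(12) = mex{2,1,1,0,0} = 3
G(13) = mex{2,1,1,0,0} = 3
G(14) = mex{2,1,1,1,0} = 3
G(15) = mex{2,2,1,1,1} = 0
G(16) = mex{3,2,2,1,1} = 0
G(17) = mex{3,2,2,1,1} = 0
G(18) = mex{3,2,2,2,1} = 0
G(19) = mex{0,3,2,2,2} = 1
G(20) = mex{0,3,3,2,2} = 1
G(21) = mex{0,3,3,2,2} = 1
G(22) = mex{0,0,3,3,2} = 1
G(23) = mex{1,0,0,3,3} = 2
G(24) = mex{1,0,0,3,3} = 2
G(25) = mex{1,0,0,0,3} = 2
G(26) = mex{1,1,0,0,0} = 2
G(27) = mex{2,1,1,0,0} = 3
G(28) = mex{2,1,1,0,0} = 3
G(29) = mex{2,1,1,1,0} = 3
P-positions are exactly the n with G(n) = 0.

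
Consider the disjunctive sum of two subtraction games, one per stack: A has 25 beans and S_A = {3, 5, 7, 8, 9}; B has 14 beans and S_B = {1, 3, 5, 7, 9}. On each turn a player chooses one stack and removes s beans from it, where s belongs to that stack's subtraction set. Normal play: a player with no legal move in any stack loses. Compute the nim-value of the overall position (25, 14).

Stack A, S = {3, 5, 7, 8, 9}:
n :  0  1  2  3  4  5  6  7  8  9 10 11 12 13 14 15 16 17 18 19 20 21 22 23 24 25
G :  0  0  0  1  1  1  2  2  2  3  3  3  0  0  0  1  1  1  2  2  2  3  3  3  0  0
G_A(25) = 0.
Stack B, S = {1, 3, 5, 7, 9}:
G(0) = 0
G(1) = mex{0} = 1
G(2) = mex{1} = 0
G(3) = mex{0,0} = 1
G(4) = mex{1,1} = 0
G(5) = mex{0,0,0} = 1
G(6) = mex{1,1,1} = 0
G(7) = mex{0,0,0,0} = 1
G(8) = mex{1,1,1,1} = 0
G(9) = mex{0,0,0,0,0} = 1
G(10) = mex{1,1,1,1,1} = 0
G(11) = mex{0,0,0,0,0} = 1
G(12) = mex{1,1,1,1,1} = 0
G(13) = mex{0,0,0,0,0} = 1
G(14) = mex{1,1,1,1,1} = 0
G_B(14) = 0.
Combined Grundy value = 0 ⊕ 0 = 0.

0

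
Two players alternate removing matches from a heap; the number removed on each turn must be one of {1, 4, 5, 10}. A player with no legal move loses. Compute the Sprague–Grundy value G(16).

n :  0  1  2  3  4  5  6  7  8  9 10 11 12 13 14 15 16
G :  0  1  0  1  2  3  2  3  0  1  4  0  1  2  0  1  3

3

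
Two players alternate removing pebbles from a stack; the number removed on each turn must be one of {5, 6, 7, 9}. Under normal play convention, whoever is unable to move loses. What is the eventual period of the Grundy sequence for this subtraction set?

14

G(0) = 0
G(1) = mex{} = 0
G(2) = mex{} = 0
G(3) = mex{} = 0
G(4) = mex{} = 0
G(5) = mex{0} = 1
G(6) = mex{0,0} = 1
G(7) = mex{0,0,0} = 1
G(8) = mex{0,0,0} = 1
G(9) = mex{0,0,0,0} = 1
G(10) = mex{1,0,0,0} = 2
G(11) = mex{1,1,0,0} = 2
G(12) = mex{1,1,1,0} = 2
G(13) = mex{1,1,1,0} = 2
G(14) = mex{1,1,1,1} = 0
G(15) = mex{2,1,1,1} = 0
G(16) = mex{2,2,1,1} = 0
G(17) = mex{2,2,2,1} = 0
G(18) = mex{2,2,2,1} = 0
G(19) = mex{0,2,2,2} = 1
G(20) = mex{0,0,2,2} = 1
G(21) = mex{0,0,0,2} = 1
G(22) = mex{0,0,0,2} = 1
G(23) = mex{0,0,0,0} = 1
G(24) = mex{1,0,0,0} = 2
G(25) = mex{1,1,0,0} = 2
G(26) = mex{1,1,1,0} = 2
G(27) = mex{1,1,1,0} = 2
G(28) = mex{1,1,1,1} = 0
G(29) = mex{2,1,1,1} = 0
G(n+14) = G(n) holds for n = 0,…,8 (a full window of length max(S) = 9), so the sequence is purely periodic with period 14.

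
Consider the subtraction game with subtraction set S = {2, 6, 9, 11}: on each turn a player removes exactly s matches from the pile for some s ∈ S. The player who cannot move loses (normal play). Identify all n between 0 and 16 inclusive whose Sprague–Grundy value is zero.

G(0) = 0
G(1) = mex{} = 0
G(2) = mex{0} = 1
G(3) = mex{0} = 1
G(4) = mex{1} = 0
G(5) = mex{1} = 0
G(6) = mex{0,0} = 1
G(7) = mex{0,0} = 1
G(8) = mex{1,1} = 0
G(9) = mex{1,1,0} = 2
G(10) = mex{0,0,0} = 1
G(11) = mex{2,0,1,0} = 3
G(12) = mex{1,1,1,0} = 2
G(13) = mex{3,1,0,1} = 2
G(14) = mex{2,0,0,1} = 3
G(15) = mex{2,2,1,0} = 3
G(16) = mex{3,1,1,0} = 2
P-positions are exactly the n with G(n) = 0.

0, 1, 4, 5, 8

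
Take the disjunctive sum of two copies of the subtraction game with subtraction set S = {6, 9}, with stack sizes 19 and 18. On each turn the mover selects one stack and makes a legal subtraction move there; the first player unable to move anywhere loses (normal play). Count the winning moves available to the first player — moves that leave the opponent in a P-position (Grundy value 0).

0

All stacks use S = {6, 9}:
G(0) = 0
G(1) = mex{} = 0
G(2) = mex{} = 0
G(3) = mex{} = 0
G(4) = mex{} = 0
G(5) = mex{} = 0
G(6) = mex{0} = 1
G(7) = mex{0} = 1
G(8) = mex{0} = 1
G(9) = mex{0,0} = 1
G(10) = mex{0,0} = 1
G(11) = mex{0,0} = 1
G(12) = mex{1,0} = 2
G(13) = mex{1,0} = 2
G(14) = mex{1,0} = 2
G(15) = mex{1,1} = 0
G(16) = mex{1,1} = 0
G(17) = mex{1,1} = 0
G(18) = mex{2,1} = 0
G(19) = mex{2,1} = 0
Stack A: G(19) = 0.
Stack B: G(18) = 0.
Combined Grundy value = 0 ⊕ 0 = 0.
A winning move leaves total XOR = 0, i.e. changes one component's Grundy value g to g ⊕ X where X is the current total.
Stack A: target g' = 0⊕0 = 0, but every legal move changes the Grundy value (mex property), so 0 moves.
Stack B: target g' = 0⊕0 = 0, but every legal move changes the Grundy value (mex property), so 0 moves.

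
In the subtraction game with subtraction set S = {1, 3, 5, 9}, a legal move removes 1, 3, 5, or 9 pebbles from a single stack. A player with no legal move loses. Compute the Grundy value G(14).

G(0) = 0
G(1) = mex{0} = 1
G(2) = mex{1} = 0
G(3) = mex{0,0} = 1
G(4) = mex{1,1} = 0
G(5) = mex{0,0,0} = 1
G(6) = mex{1,1,1} = 0
G(7) = mex{0,0,0} = 1
G(8) = mex{1,1,1} = 0
G(9) = mex{0,0,0,0} = 1
G(10) = mex{1,1,1,1} = 0
G(11) = mex{0,0,0,0} = 1
G(12) = mex{1,1,1,1} = 0
G(13) = mex{0,0,0,0} = 1
G(14) = mex{1,1,1,1} = 0

0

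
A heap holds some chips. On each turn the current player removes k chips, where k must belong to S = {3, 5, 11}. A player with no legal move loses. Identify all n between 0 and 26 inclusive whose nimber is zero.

n :  0  1  2  3  4  5  6  7  8  9 10 11 12 13 14 15 16 17 18 19 20 21 22 23 24 25 26
G :  0  0  0  1  1  1  2  2  0  0  0  1  1  1  2  2  0  0  0  1  1  1  2  2  0  0  0
P-positions are exactly the n with G(n) = 0.

0, 1, 2, 8, 9, 10, 16, 17, 18, 24, 25, 26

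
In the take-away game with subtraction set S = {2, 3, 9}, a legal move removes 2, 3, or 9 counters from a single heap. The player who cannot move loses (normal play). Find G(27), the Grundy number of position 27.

n :  0  1  2  3  4  5  6  7  8  9 10 11 12 13 14 15 16 17 18 19 20 21 22 23 24 25 26 27
G :  0  0  1  1  2  0  0  1  1  2  2  0  0  1  1  2  0  0  1  1  2  2  0  0  1  1  2  0

0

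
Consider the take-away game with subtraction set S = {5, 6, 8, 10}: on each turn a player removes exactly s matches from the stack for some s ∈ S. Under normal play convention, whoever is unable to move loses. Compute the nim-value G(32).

n :  0  1  2  3  4  5  6  7  8  9 10 11 12 13 14 15 16 17 18 19 20 21 22 23 24 25 26 27 28 29 30 31 32
G :  0  0  0  0  0  1  1  1  1  1  2  2  2  2  2  0  0  0  0  0  1  1  1  1  1  2  2  2  2  2  0  0  0

0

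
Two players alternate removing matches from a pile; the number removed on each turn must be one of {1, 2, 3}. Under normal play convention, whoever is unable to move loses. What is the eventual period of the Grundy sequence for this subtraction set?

n :  0  1  2  3  4  5  6  7  8  9 10 11 12 13 14
G :  0  1  2  3  0  1  2  3  0  1  2  3  0  1  2
G(n+4) = G(n) holds for n = 0,…,2 (a full window of length max(S) = 3), so the sequence is purely periodic with period 4.

4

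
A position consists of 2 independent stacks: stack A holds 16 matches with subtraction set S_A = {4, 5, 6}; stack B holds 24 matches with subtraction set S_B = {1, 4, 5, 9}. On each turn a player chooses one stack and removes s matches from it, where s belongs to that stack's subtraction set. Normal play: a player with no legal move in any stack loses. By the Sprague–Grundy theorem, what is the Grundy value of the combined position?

Stack A, S = {4, 5, 6}:
G(0) = 0
G(1) = mex{} = 0
G(2) = mex{} = 0
G(3) = mex{} = 0
G(4) = mex{0} = 1
G(5) = mex{0,0} = 1
G(6) = mex{0,0,0} = 1
G(7) = mex{0,0,0} = 1
G(8) = mex{1,0,0} = 2
G(9) = mex{1,1,0} = 2
G(10) = mex{1,1,1} = 0
G(11) = mex{1,1,1} = 0
G(12) = mex{2,1,1} = 0
G(13) = mex{2,2,1} = 0
G(14) = mex{0,2,2} = 1
G(15) = mex{0,0,2} = 1
G(16) = mex{0,0,0} = 1
G_A(16) = 1.
Stack B, S = {1, 4, 5, 9}:
n :  0  1  2  3  4  5  6  7  8  9 10 11 12 13 14 15 16 17 18 19 20 21 22 23 24
G :  0  1  0  1  2  3  2  3  0  1  0  1  2  3  2  3  0  1  0  1  2  3  2  3  0
G_B(24) = 0.
Combined Grundy value = 1 ⊕ 0 = 1.

1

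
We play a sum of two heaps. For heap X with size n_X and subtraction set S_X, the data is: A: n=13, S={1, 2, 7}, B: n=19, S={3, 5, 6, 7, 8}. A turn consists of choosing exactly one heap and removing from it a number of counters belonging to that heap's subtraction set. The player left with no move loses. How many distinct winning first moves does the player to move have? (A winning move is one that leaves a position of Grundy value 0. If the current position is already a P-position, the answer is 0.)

Heap A, S = {1, 2, 7}:
n :  0  1  2  3  4  5  6  7  8  9 10 11 12 13
G :  0  1  2  0  1  2  0  1  2  0  1  2  0  1
G_A(13) = 1.
Heap B, S = {3, 5, 6, 7, 8}:
G(0) = 0
G(1) = mex{} = 0
G(2) = mex{} = 0
G(3) = mex{0} = 1
G(4) = mex{0} = 1
G(5) = mex{0,0} = 1
G(6) = mex{1,0,0} = 2
G(7) = mex{1,0,0,0} = 2
G(8) = mex{1,1,0,0,0} = 2
G(9) = mex{2,1,1,0,0} = 3
G(10) = mex{2,1,1,1,0} = 3
G(11) = mex{2,2,1,1,1} = 0
G(12) = mex{3,2,2,1,1} = 0
G(13) = mex{3,2,2,2,1} = 0
G(14) = mex{0,3,2,2,2} = 1
G(15) = mex{0,3,3,2,2} = 1
G(16) = mex{0,0,3,3,2} = 1
G(17) = mex{1,0,0,3,3} = 2
G(18) = mex{1,0,0,0,3} = 2
G(19) = mex{1,1,0,0,0} = 2
G_B(19) = 2.
Combined Grundy value = 1 ⊕ 2 = 3.
A winning move leaves total XOR = 0, i.e. changes one component's Grundy value g to g ⊕ X where X is the current total.
Heap A: need g' = 1⊕3 = 2. Options: 13−1→G=0, 13−2→G=2, 13−7→G=0. Hits: 1.
Heap B: need g' = 2⊕3 = 1. Options: 19−3→G=1, 19−5→G=1, 19−6→G=0, 19−7→G=0, 19−8→G=0. Hits: 2.

3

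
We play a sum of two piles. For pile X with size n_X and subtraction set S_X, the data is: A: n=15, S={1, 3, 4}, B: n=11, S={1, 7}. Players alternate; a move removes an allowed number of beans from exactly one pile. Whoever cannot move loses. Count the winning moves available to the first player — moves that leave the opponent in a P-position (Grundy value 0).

Pile A, S = {1, 3, 4}:
n :  0  1  2  3  4  5  6  7  8  9 10 11 12 13 14 15
G :  0  1  0  1  2  3  2  0  1  0  1  2  3  2  0  1
G_A(15) = 1.
Pile B, S = {1, 7}:
n :  0  1  2  3  4  5  6  7  8  9 10 11
G :  0  1  0  1  0  1  0  1  0  1  0  1
G_B(11) = 1.
Combined Grundy value = 1 ⊕ 1 = 0.
A winning move leaves total XOR = 0, i.e. changes one component's Grundy value g to g ⊕ X where X is the current total.
Pile A: target g' = 1⊕0 = 1, but every legal move changes the Grundy value (mex property), so 0 moves.
Pile B: target g' = 1⊕0 = 1, but every legal move changes the Grundy value (mex property), so 0 moves.

0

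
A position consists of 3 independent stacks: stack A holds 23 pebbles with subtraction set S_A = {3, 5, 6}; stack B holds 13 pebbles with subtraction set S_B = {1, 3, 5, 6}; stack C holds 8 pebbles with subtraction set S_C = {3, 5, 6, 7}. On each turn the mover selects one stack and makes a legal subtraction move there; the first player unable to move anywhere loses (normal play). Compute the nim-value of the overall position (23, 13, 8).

3

Stack A, S = {3, 5, 6}:
n :  0  1  2  3  4  5  6  7  8  9 10 11 12 13 14 15 16 17 18 19 20 21 22 23
G :  0  0  0  1  1  1  2  2  2  0  0  0  1  1  1  2  2  2  0  0  0  1  1  1
G_A(23) = 1.
Stack B, S = {1, 3, 5, 6}:
n :  0  1  2  3  4  5  6  7  8  9 10 11 12 13
G :  0  1  0  1  0  1  2  3  2  3  2  0  1  0
G_B(13) = 0.
Stack C, S = {3, 5, 6, 7}:
G(0) = 0
G(1) = mex{} = 0
G(2) = mex{} = 0
G(3) = mex{0} = 1
G(4) = mex{0} = 1
G(5) = mex{0,0} = 1
G(6) = mex{1,0,0} = 2
G(7) = mex{1,0,0,0} = 2
G(8) = mex{1,1,0,0} = 2
G_C(8) = 2.
Combined Grundy value = 1 ⊕ 0 ⊕ 2 = 3.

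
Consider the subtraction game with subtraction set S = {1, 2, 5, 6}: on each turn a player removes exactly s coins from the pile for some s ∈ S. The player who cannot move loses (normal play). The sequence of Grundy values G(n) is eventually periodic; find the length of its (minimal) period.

n :  0  1  2  3  4  5  6  7  8  9 10 11 12 13 14 15
G :  0  1  2  0  1  2  3  0  1  2  0  1  2  3  0  1
G(n+7) = G(n) holds for n = 0,…,5 (a full window of length max(S) = 6), so the sequence is purely periodic with period 7.

7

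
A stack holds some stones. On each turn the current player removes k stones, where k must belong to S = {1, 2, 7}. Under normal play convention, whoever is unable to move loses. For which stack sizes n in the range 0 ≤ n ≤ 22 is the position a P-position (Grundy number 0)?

0, 3, 6, 9, 12, 15, 18, 21

n :  0  1  2  3  4  5  6  7  8  9 10 11 12 13 14 15 16 17 18 19 20 21 22
G :  0  1  2  0  1  2  0  1  2  0  1  2  0  1  2  0  1  2  0  1  2  0  1
P-positions are exactly the n with G(n) = 0.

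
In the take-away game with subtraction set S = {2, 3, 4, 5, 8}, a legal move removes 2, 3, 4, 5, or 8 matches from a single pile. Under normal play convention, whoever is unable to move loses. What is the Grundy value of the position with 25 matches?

3

n :  0  1  2  3  4  5  6  7  8  9 10 11 12 13 14 15 16 17 18 19 20 21 22 23 24 25
G :  0  0  1  1  2  2  3  0  4  1  5  2  3  0  0  1  1  2  2  3  0  4  1  5  2  3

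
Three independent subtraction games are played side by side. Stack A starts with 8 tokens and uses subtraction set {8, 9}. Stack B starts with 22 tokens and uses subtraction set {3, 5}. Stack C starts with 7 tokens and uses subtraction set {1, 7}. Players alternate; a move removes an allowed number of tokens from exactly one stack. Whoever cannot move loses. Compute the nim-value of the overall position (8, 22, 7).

Stack A, S = {8, 9}:
n : 0 1 2 3 4 5 6 7 8
G : 0 0 0 0 0 0 0 0 1
G_A(8) = 1.
Stack B, S = {3, 5}:
G(0) = 0
G(1) = mex{} = 0
G(2) = mex{} = 0
G(3) = mex{0} = 1
G(4) = mex{0} = 1
G(5) = mex{0,0} = 1
G(6) = mex{1,0} = 2
G(7) = mex{1,0} = 2
G(8) = mex{1,1} = 0
G(9) = mex{2,1} = 0
G(10) = mex{2,1} = 0
G(11) = mex{0,2} = 1
G(12) = mex{0,2} = 1
G(13) = mex{0,0} = 1
G(14) = mex{1,0} = 2
G(15) = mex{1,0} = 2
G(16) = mex{1,1} = 0
G(17) = mex{2,1} = 0
G(18) = mex{2,1} = 0
G(19) = mex{0,2} = 1
G(20) = mex{0,2} = 1
G(21) = mex{0,0} = 1
G(22) = mex{1,0} = 2
G_B(22) = 2.
Stack C, S = {1, 7}:
n : 0 1 2 3 4 5 6 7
G : 0 1 0 1 0 1 0 1
G_C(7) = 1.
Combined Grundy value = 1 ⊕ 2 ⊕ 1 = 2.

2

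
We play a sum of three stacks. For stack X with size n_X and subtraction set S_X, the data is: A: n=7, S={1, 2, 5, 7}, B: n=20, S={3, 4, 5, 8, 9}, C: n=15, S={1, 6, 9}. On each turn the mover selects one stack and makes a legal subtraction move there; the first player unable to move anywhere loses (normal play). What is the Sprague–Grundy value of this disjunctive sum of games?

2

Stack A, S = {1, 2, 5, 7}:
G(0) = 0
G(1) = mex{0} = 1
G(2) = mex{1,0} = 2
G(3) = mex{2,1} = 0
G(4) = mex{0,2} = 1
G(5) = mex{1,0,0} = 2
G(6) = mex{2,1,1} = 0
G(7) = mex{0,2,2,0} = 1
G_A(7) = 1.
Stack B, S = {3, 4, 5, 8, 9}:
G(0) = 0
G(1) = mex{} = 0
G(2) = mex{} = 0
G(3) = mex{0} = 1
G(4) = mex{0,0} = 1
G(5) = mex{0,0,0} = 1
G(6) = mex{1,0,0} = 2
G(7) = mex{1,1,0} = 2
G(8) = mex{1,1,1,0} = 2
G(9) = mex{2,1,1,0,0} = 3
G(10) = mex{2,2,1,0,0} = 3
G(11) = mex{2,2,2,1,0} = 3
G(12) = mex{3,2,2,1,1} = 0
G(13) = mex{3,3,2,1,1} = 0
G(14) = mex{3,3,3,2,1} = 0
G(15) = mex{0,3,3,2,2} = 1
G(16) = mex{0,0,3,2,2} = 1
G(17) = mex{0,0,0,3,2} = 1
G(18) = mex{1,0,0,3,3} = 2
G(19) = mex{1,1,0,3,3} = 2
G(20) = mex{1,1,1,0,3} = 2
G_B(20) = 2.
Stack C, S = {1, 6, 9}:
n :  0  1  2  3  4  5  6  7  8  9 10 11 12 13 14 15
G :  0  1  0  1  0  1  2  0  1  2  3  2  0  1  0  1
G_C(15) = 1.
Combined Grundy value = 1 ⊕ 2 ⊕ 1 = 2.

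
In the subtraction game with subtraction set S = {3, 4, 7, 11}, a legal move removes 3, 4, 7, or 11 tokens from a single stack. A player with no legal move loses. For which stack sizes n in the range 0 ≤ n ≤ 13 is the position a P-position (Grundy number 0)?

0, 1, 2, 10

G(0) = 0
G(1) = mex{} = 0
G(2) = mex{} = 0
G(3) = mex{0} = 1
G(4) = mex{0,0} = 1
G(5) = mex{0,0} = 1
G(6) = mex{1,0} = 2
G(7) = mex{1,1,0} = 2
G(8) = mex{1,1,0} = 2
G(9) = mex{2,1,0} = 3
G(10) = mex{2,2,1} = 0
G(11) = mex{2,2,1,0} = 3
G(12) = mex{3,2,1,0} = 4
G(13) = mex{0,3,2,0} = 1
P-positions are exactly the n with G(n) = 0.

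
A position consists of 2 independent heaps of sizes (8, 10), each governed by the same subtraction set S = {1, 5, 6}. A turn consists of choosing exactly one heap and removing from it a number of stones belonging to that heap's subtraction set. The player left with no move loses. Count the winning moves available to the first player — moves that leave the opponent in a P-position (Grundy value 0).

0

All heaps use S = {1, 5, 6}:
G(0) = 0
G(1) = mex{0} = 1
G(2) = mex{1} = 0
G(3) = mex{0} = 1
G(4) = mex{1} = 0
G(5) = mex{0,0} = 1
G(6) = mex{1,1,0} = 2
G(7) = mex{2,0,1} = 3
G(8) = mex{3,1,0} = 2
G(9) = mex{2,0,1} = 3
G(10) = mex{3,1,0} = 2
Heap A: G(8) = 2.
Heap B: G(10) = 2.
Combined Grundy value = 2 ⊕ 2 = 0.
A winning move leaves total XOR = 0, i.e. changes one component's Grundy value g to g ⊕ X where X is the current total.
Heap A: target g' = 2⊕0 = 2, but every legal move changes the Grundy value (mex property), so 0 moves.
Heap B: target g' = 2⊕0 = 2, but every legal move changes the Grundy value (mex property), so 0 moves.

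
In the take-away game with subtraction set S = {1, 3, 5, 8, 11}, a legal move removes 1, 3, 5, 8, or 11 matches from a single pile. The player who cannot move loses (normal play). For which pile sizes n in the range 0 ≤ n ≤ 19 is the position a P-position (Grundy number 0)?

n :  0  1  2  3  4  5  6  7  8  9 10 11 12 13 14 15 16 17 18 19
G :  0  1  0  1  0  1  0  1  2  3  2  3  2  3  2  3  0  1  0  1
P-positions are exactly the n with G(n) = 0.

0, 2, 4, 6, 16, 18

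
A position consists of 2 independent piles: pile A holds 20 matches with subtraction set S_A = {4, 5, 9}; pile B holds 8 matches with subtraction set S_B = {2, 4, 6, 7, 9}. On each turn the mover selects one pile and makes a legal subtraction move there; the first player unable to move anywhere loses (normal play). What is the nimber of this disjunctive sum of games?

5

Pile A, S = {4, 5, 9}:
G(0) = 0
G(1) = mex{} = 0
G(2) = mex{} = 0
G(3) = mex{} = 0
G(4) = mex{0} = 1
G(5) = mex{0,0} = 1
G(6) = mex{0,0} = 1
G(7) = mex{0,0} = 1
G(8) = mex{1,0} = 2
G(9) = mex{1,1,0} = 2
G(10) = mex{1,1,0} = 2
G(11) = mex{1,1,0} = 2
G(12) = mex{2,1,0} = 3
G(13) = mex{2,2,1} = 0
G(14) = mex{2,2,1} = 0
G(15) = mex{2,2,1} = 0
G(16) = mex{3,2,1} = 0
G(17) = mex{0,3,2} = 1
G(18) = mex{0,0,2} = 1
G(19) = mex{0,0,2} = 1
G(20) = mex{0,0,2} = 1
G_A(20) = 1.
Pile B, S = {2, 4, 6, 7, 9}:
G(0) = 0
G(1) = mex{} = 0
G(2) = mex{0} = 1
G(3) = mex{0} = 1
G(4) = mex{1,0} = 2
G(5) = mex{1,0} = 2
G(6) = mex{2,1,0} = 3
G(7) = mex{2,1,0,0} = 3
G(8) = mex{3,2,1,0} = 4
G_B(8) = 4.
Combined Grundy value = 1 ⊕ 4 = 5.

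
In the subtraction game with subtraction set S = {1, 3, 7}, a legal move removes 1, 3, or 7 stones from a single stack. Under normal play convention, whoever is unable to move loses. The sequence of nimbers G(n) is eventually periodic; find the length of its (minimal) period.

2

n :  0  1  2  3  4  5  6  7  8  9 10 11 12 13 14
G :  0  1  0  1  0  1  0  1  0  1  0  1  0  1  0
G(n+2) = G(n) holds for n = 0,…,6 (a full window of length max(S) = 7), so the sequence is purely periodic with period 2.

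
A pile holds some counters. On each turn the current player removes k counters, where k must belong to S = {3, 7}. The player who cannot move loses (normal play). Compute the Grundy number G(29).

1

n :  0  1  2  3  4  5  6  7  8  9 10 11 12 13 14 15 16 17 18 19 20 21 22 23 24 25 26 27 28 29
G :  0  0  0  1  1  1  0  2  2  1  0  0  0  1  1  1  0  2  2  1  0  0  0  1  1  1  0  2  2  1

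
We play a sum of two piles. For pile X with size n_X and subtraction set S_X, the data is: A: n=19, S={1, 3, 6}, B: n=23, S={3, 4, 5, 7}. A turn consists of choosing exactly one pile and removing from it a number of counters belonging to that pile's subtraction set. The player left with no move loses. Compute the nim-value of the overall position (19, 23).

Pile A, S = {1, 3, 6}:
n :  0  1  2  3  4  5  6  7  8  9 10 11 12 13 14 15 16 17 18 19
G :  0  1  0  1  0  1  2  3  2  0  1  0  1  0  1  2  3  2  0  1
G_A(19) = 1.
Pile B, S = {3, 4, 5, 7}:
n :  0  1  2  3  4  5  6  7  8  9 10 11 12 13 14 15 16 17 18 19 20 21 22 23
G :  0  0  0  1  1  1  2  2  2  3  0  0  0  1  1  1  2  2  2  3  0  0  0  1
G_B(23) = 1.
Combined Grundy value = 1 ⊕ 1 = 0.

0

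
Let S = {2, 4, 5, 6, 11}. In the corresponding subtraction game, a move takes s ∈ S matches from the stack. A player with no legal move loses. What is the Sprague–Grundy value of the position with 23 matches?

n :  0  1  2  3  4  5  6  7  8  9 10 11 12 13 14 15 16 17 18 19 20 21 22 23
G :  0  0  1  1  2  2  3  3  0  0  1  1  2  2  3  3  0  0  1  1  2  2  3  3

3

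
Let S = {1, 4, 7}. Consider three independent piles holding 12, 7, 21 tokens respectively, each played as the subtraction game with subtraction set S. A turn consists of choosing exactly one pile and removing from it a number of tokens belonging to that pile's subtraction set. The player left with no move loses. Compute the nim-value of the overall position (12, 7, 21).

0

All piles use S = {1, 4, 7}:
n :  0  1  2  3  4  5  6  7  8  9 10 11 12 13 14 15 16 17 18 19 20 21
G :  0  1  0  1  2  0  1  2  0  1  0  1  2  0  1  2  0  1  0  1  2  0
Pile A: G(12) = 2.
Pile B: G(7) = 2.
Pile C: G(21) = 0.
Combined Grundy value = 2 ⊕ 2 ⊕ 0 = 0.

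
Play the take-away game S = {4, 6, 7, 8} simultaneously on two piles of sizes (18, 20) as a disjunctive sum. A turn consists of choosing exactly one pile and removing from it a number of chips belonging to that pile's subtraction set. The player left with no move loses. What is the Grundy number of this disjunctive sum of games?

3

All piles use S = {4, 6, 7, 8}:
n :  0  1  2  3  4  5  6  7  8  9 10 11 12 13 14 15 16 17 18 19 20
G :  0  0  0  0  1  1  1  1  2  2  2  2  0  0  0  0  1  1  1  1  2
Pile A: G(18) = 1.
Pile B: G(20) = 2.
Combined Grundy value = 1 ⊕ 2 = 3.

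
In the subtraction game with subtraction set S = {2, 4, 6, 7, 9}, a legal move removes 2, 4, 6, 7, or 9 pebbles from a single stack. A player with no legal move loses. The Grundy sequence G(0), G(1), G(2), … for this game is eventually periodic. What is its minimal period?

G(0) = 0
G(1) = mex{} = 0
G(2) = mex{0} = 1
G(3) = mex{0} = 1
G(4) = mex{1,0} = 2
G(5) = mex{1,0} = 2
G(6) = mex{2,1,0} = 3
G(7) = mex{2,1,0,0} = 3
G(8) = mex{3,2,1,0} = 4
G(9) = mex{3,2,1,1,0} = 4
G(10) = mex{4,3,2,1,0} = 5
G(11) = mex{4,3,2,2,1} = 0
G(12) = mex{5,4,3,2,1} = 0
G(13) = mex{0,4,3,3,2} = 1
G(14) = mex{0,5,4,3,2} = 1
G(15) = mex{1,0,4,4,3} = 2
G(16) = mex{1,0,5,4,3} = 2
G(17) = mex{2,1,0,5,4} = 3
G(18) = mex{2,1,0,0,4} = 3
G(19) = mex{3,2,1,0,5} = 4
G(20) = mex{3,2,1,1,0} = 4
G(21) = mex{4,3,2,1,0} = 5
G(22) = mex{4,3,2,2,1} = 0
G(23) = mex{5,4,3,2,1} = 0
G(n+11) = G(n) holds for n = 0,…,8 (a full window of length max(S) = 9), so the sequence is purely periodic with period 11.

11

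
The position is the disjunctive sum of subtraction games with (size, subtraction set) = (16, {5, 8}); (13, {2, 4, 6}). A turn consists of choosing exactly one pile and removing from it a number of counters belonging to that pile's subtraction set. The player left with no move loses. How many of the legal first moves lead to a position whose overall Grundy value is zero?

2

Pile A, S = {5, 8}:
G(0) = 0
G(1) = mex{} = 0
G(2) = mex{} = 0
G(3) = mex{} = 0
G(4) = mex{} = 0
G(5) = mex{0} = 1
G(6) = mex{0} = 1
G(7) = mex{0} = 1
G(8) = mex{0,0} = 1
G(9) = mex{0,0} = 1
G(10) = mex{1,0} = 2
G(11) = mex{1,0} = 2
G(12) = mex{1,0} = 2
G(13) = mex{1,1} = 0
G(14) = mex{1,1} = 0
G(15) = mex{2,1} = 0
G(16) = mex{2,1} = 0
G_A(16) = 0.
Pile B, S = {2, 4, 6}:
n :  0  1  2  3  4  5  6  7  8  9 10 11 12 13
G :  0  0  1  1  2  2  3  3  0  0  1  1  2  2
G_B(13) = 2.
Combined Grundy value = 0 ⊕ 2 = 2.
A winning move leaves total XOR = 0, i.e. changes one component's Grundy value g to g ⊕ X where X is the current total.
Pile A: need g' = 0⊕2 = 2. Options: 16−5→G=2, 16−8→G=1. Hits: 1.
Pile B: need g' = 2⊕2 = 0. Options: 13−2→G=1, 13−4→G=0, 13−6→G=3. Hits: 1.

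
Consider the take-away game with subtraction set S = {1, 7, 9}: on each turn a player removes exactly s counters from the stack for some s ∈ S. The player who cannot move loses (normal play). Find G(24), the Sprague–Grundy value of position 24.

G(0) = 0
G(1) = mex{0} = 1
G(2) = mex{1} = 0
G(3) = mex{0} = 1
G(4) = mex{1} = 0
G(5) = mex{0} = 1
G(6) = mex{1} = 0
G(7) = mex{0,0} = 1
G(8) = mex{1,1} = 0
G(9) = mex{0,0,0} = 1
G(10) = mex{1,1,1} = 0
G(11) = mex{0,0,0} = 1
G(12) = mex{1,1,1} = 0
G(13) = mex{0,0,0} = 1
G(14) = mex{1,1,1} = 0
G(15) = mex{0,0,0} = 1
G(16) = mex{1,1,1} = 0
G(17) = mex{0,0,0} = 1
G(18) = mex{1,1,1} = 0
G(19) = mex{0,0,0} = 1
G(20) = mex{1,1,1} = 0
G(21) = mex{0,0,0} = 1
G(22) = mex{1,1,1} = 0
G(23) = mex{0,0,0} = 1
G(24) = mex{1,1,1} = 0

0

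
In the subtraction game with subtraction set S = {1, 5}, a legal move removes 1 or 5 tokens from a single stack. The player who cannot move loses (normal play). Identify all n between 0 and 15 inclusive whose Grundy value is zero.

0, 2, 4, 6, 8, 10, 12, 14

n :  0  1  2  3  4  5  6  7  8  9 10 11 12 13 14 15
G :  0  1  0  1  0  1  0  1  0  1  0  1  0  1  0  1
P-positions are exactly the n with G(n) = 0.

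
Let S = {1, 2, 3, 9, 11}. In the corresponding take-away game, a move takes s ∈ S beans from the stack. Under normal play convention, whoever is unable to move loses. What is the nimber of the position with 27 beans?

n :  0  1  2  3  4  5  6  7  8  9 10 11 12 13 14 15 16 17 18 19 20 21 22 23 24 25 26 27
G :  0  1  2  3  0  1  2  3  0  1  2  3  0  1  2  3  0  1  2  3  0  1  2  3  0  1  2  3

3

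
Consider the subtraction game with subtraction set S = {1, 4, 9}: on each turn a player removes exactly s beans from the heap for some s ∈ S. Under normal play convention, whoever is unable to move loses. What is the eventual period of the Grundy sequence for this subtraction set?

5

G(0) = 0
G(1) = mex{0} = 1
G(2) = mex{1} = 0
G(3) = mex{0} = 1
G(4) = mex{1,0} = 2
G(5) = mex{2,1} = 0
G(6) = mex{0,0} = 1
G(7) = mex{1,1} = 0
G(8) = mex{0,2} = 1
G(9) = mex{1,0,0} = 2
G(10) = mex{2,1,1} = 0
G(11) = mex{0,0,0} = 1
G(12) = mex{1,1,1} = 0
G(13) = mex{0,2,2} = 1
G(14) = mex{1,0,0} = 2
G(15) = mex{2,1,1} = 0
G(n+5) = G(n) holds for n = 0,…,8 (a full window of length max(S) = 9), so the sequence is purely periodic with period 5.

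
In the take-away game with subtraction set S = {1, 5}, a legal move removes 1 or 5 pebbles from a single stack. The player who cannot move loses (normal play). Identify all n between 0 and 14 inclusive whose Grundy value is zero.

G(0) = 0
G(1) = mex{0} = 1
G(2) = mex{1} = 0
G(3) = mex{0} = 1
G(4) = mex{1} = 0
G(5) = mex{0,0} = 1
G(6) = mex{1,1} = 0
G(7) = mex{0,0} = 1
G(8) = mex{1,1} = 0
G(9) = mex{0,0} = 1
G(10) = mex{1,1} = 0
G(11) = mex{0,0} = 1
G(12) = mex{1,1} = 0
G(13) = mex{0,0} = 1
G(14) = mex{1,1} = 0
P-positions are exactly the n with G(n) = 0.

0, 2, 4, 6, 8, 10, 12, 14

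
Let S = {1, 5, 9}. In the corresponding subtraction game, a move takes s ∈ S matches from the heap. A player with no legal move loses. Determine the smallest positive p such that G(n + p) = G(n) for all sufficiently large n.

2

G(0) = 0
G(1) = mex{0} = 1
G(2) = mex{1} = 0
G(3) = mex{0} = 1
G(4) = mex{1} = 0
G(5) = mex{0,0} = 1
G(6) = mex{1,1} = 0
G(7) = mex{0,0} = 1
G(8) = mex{1,1} = 0
G(9) = mex{0,0,0} = 1
G(10) = mex{1,1,1} = 0
G(11) = mex{0,0,0} = 1
G(12) = mex{1,1,1} = 0
G(13) = mex{0,0,0} = 1
G(14) = mex{1,1,1} = 0
G(n+2) = G(n) holds for n = 0,…,8 (a full window of length max(S) = 9), so the sequence is purely periodic with period 2.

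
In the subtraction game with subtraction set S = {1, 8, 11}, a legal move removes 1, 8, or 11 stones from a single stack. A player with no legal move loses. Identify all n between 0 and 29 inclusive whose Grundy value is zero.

G(0) = 0
G(1) = mex{0} = 1
G(2) = mex{1} = 0
G(3) = mex{0} = 1
G(4) = mex{1} = 0
G(5) = mex{0} = 1
G(6) = mex{1} = 0
G(7) = mex{0} = 1
G(8) = mex{1,0} = 2
G(9) = mex{2,1} = 0
G(10) = mex{0,0} = 1
G(11) = mex{1,1,0} = 2
G(12) = mex{2,0,1} = 3
G(13) = mex{3,1,0} = 2
G(14) = mex{2,0,1} = 3
G(15) = mex{3,1,0} = 2
G(16) = mex{2,2,1} = 0
G(17) = mex{0,0,0} = 1
G(18) = mex{1,1,1} = 0
G(19) = mex{0,2,2} = 1
G(20) = mex{1,3,0} = 2
G(21) = mex{2,2,1} = 0
G(22) = mex{0,3,2} = 1
G(23) = mex{1,2,3} = 0
G(24) = mex{0,0,2} = 1
G(25) = mex{1,1,3} = 0
G(26) = mex{0,0,2} = 1
G(27) = mex{1,1,0} = 2
G(28) = mex{2,2,1} = 0
G(29) = mex{0,0,0} = 1
P-positions are exactly the n with G(n) = 0.

0, 2, 4, 6, 9, 16, 18, 21, 23, 25, 28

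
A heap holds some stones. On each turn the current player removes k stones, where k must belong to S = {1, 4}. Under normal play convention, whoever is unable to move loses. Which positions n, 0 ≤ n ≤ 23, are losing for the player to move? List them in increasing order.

G(0) = 0
G(1) = mex{0} = 1
G(2) = mex{1} = 0
G(3) = mex{0} = 1
G(4) = mex{1,0} = 2
G(5) = mex{2,1} = 0
G(6) = mex{0,0} = 1
G(7) = mex{1,1} = 0
G(8) = mex{0,2} = 1
G(9) = mex{1,0} = 2
G(10) = mex{2,1} = 0
G(11) = mex{0,0} = 1
G(12) = mex{1,1} = 0
G(13) = mex{0,2} = 1
G(14) = mex{1,0} = 2
G(15) = mex{2,1} = 0
G(16) = mex{0,0} = 1
G(17) = mex{1,1} = 0
G(18) = mex{0,2} = 1
G(19) = mex{1,0} = 2
G(20) = mex{2,1} = 0
G(21) = mex{0,0} = 1
G(22) = mex{1,1} = 0
G(23) = mex{0,2} = 1
P-positions are exactly the n with G(n) = 0.

0, 2, 5, 7, 10, 12, 15, 17, 20, 22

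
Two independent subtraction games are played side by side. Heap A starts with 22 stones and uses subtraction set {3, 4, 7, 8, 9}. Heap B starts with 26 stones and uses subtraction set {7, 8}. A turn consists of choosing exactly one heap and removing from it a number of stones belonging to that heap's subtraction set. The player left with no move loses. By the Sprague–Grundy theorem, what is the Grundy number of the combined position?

2

Heap A, S = {3, 4, 7, 8, 9}:
G(0) = 0
G(1) = mex{} = 0
G(2) = mex{} = 0
G(3) = mex{0} = 1
G(4) = mex{0,0} = 1
G(5) = mex{0,0} = 1
G(6) = mex{1,0} = 2
G(7) = mex{1,1,0} = 2
G(8) = mex{1,1,0,0} = 2
G(9) = mex{2,1,0,0,0} = 3
G(10) = mex{2,2,1,0,0} = 3
G(11) = mex{2,2,1,1,0} = 3
G(12) = mex{3,2,1,1,1} = 0
G(13) = mex{3,3,2,1,1} = 0
G(14) = mex{3,3,2,2,1} = 0
G(15) = mex{0,3,2,2,2} = 1
G(16) = mex{0,0,3,2,2} = 1
G(17) = mex{0,0,3,3,2} = 1
G(18) = mex{1,0,3,3,3} = 2
G(19) = mex{1,1,0,3,3} = 2
G(20) = mex{1,1,0,0,3} = 2
G(21) = mex{2,1,0,0,0} = 3
G(22) = mex{2,2,1,0,0} = 3
G_A(22) = 3.
Heap B, S = {7, 8}:
G(0) = 0
G(1) = mex{} = 0
G(2) = mex{} = 0
G(3) = mex{} = 0
G(4) = mex{} = 0
G(5) = mex{} = 0
G(6) = mex{} = 0
G(7) = mex{0} = 1
G(8) = mex{0,0} = 1
G(9) = mex{0,0} = 1
G(10) = mex{0,0} = 1
G(11) = mex{0,0} = 1
G(12) = mex{0,0} = 1
G(13) = mex{0,0} = 1
G(14) = mex{1,0} = 2
G(15) = mex{1,1} = 0
G(16) = mex{1,1} = 0
G(17) = mex{1,1} = 0
G(18) = mex{1,1} = 0
G(19) = mex{1,1} = 0
G(20) = mex{1,1} = 0
G(21) = mex{2,1} = 0
G(22) = mex{0,2} = 1
G(23) = mex{0,0} = 1
G(24) = mex{0,0} = 1
G(25) = mex{0,0} = 1
G(26) = mex{0,0} = 1
G_B(26) = 1.
Combined Grundy value = 3 ⊕ 1 = 2.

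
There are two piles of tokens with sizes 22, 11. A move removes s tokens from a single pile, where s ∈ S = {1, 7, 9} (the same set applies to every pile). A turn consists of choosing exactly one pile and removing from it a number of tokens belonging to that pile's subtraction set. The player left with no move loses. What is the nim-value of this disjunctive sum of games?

All piles use S = {1, 7, 9}:
n :  0  1  2  3  4  5  6  7  8  9 10 11 12 13 14 15 16 17 18 19 20 21 22
G :  0  1  0  1  0  1  0  1  0  1  0  1  0  1  0  1  0  1  0  1  0  1  0
Pile A: G(22) = 0.
Pile B: G(11) = 1.
Combined Grundy value = 0 ⊕ 1 = 1.

1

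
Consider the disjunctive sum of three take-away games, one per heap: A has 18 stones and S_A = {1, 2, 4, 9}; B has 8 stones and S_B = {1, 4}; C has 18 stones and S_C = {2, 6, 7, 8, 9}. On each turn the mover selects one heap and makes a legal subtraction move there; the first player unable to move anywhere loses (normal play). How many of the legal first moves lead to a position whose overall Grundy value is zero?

4

Heap A, S = {1, 2, 4, 9}:
G(0) = 0
G(1) = mex{0} = 1
G(2) = mex{1,0} = 2
G(3) = mex{2,1} = 0
G(4) = mex{0,2,0} = 1
G(5) = mex{1,0,1} = 2
G(6) = mex{2,1,2} = 0
G(7) = mex{0,2,0} = 1
G(8) = mex{1,0,1} = 2
G(9) = mex{2,1,2,0} = 3
G(10) = mex{3,2,0,1} = 4
G(11) = mex{4,3,1,2} = 0
G(12) = mex{0,4,2,0} = 1
G(13) = mex{1,0,3,1} = 2
G(14) = mex{2,1,4,2} = 0
G(15) = mex{0,2,0,0} = 1
G(16) = mex{1,0,1,1} = 2
G(17) = mex{2,1,2,2} = 0
G(18) = mex{0,2,0,3} = 1
G_A(18) = 1.
Heap B, S = {1, 4}:
G(0) = 0
G(1) = mex{0} = 1
G(2) = mex{1} = 0
G(3) = mex{0} = 1
G(4) = mex{1,0} = 2
G(5) = mex{2,1} = 0
G(6) = mex{0,0} = 1
G(7) = mex{1,1} = 0
G(8) = mex{0,2} = 1
G_B(8) = 1.
Heap C, S = {2, 6, 7, 8, 9}:
n :  0  1  2  3  4  5  6  7  8  9 10 11 12 13 14 15 16 17 18
G :  0  0  1  1  0  0  1  1  2  2  3  3  2  2  3  0  0  1  1
G_C(18) = 1.
Combined Grundy value = 1 ⊕ 1 ⊕ 1 = 1.
A winning move leaves total XOR = 0, i.e. changes one component's Grundy value g to g ⊕ X where X is the current total.
Heap A: need g' = 1⊕1 = 0. Options: 18−1→G=0, 18−2→G=2, 18−4→G=0, 18−9→G=3. Hits: 2.
Heap B: need g' = 1⊕1 = 0. Options: 8−1→G=0, 8−4→G=2. Hits: 1.
Heap C: need g' = 1⊕1 = 0. Options: 18−2→G=0, 18−6→G=2, 18−7→G=3, 18−8→G=3, 18−9→G=2. Hits: 1.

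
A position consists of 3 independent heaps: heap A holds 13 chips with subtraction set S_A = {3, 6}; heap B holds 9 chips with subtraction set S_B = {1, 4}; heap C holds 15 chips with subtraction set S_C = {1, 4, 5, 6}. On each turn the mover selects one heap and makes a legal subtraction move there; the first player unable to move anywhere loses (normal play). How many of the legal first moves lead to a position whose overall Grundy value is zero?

Heap A, S = {3, 6}:
G(0) = 0
G(1) = mex{} = 0
G(2) = mex{} = 0
G(3) = mex{0} = 1
G(4) = mex{0} = 1
G(5) = mex{0} = 1
G(6) = mex{1,0} = 2
G(7) = mex{1,0} = 2
G(8) = mex{1,0} = 2
G(9) = mex{2,1} = 0
G(10) = mex{2,1} = 0
G(11) = mex{2,1} = 0
G(12) = mex{0,2} = 1
G(13) = mex{0,2} = 1
G_A(13) = 1.
Heap B, S = {1, 4}:
n : 0 1 2 3 4 5 6 7 8 9
G : 0 1 0 1 2 0 1 0 1 2
G_B(9) = 2.
Heap C, S = {1, 4, 5, 6}:
n :  0  1  2  3  4  5  6  7  8  9 10 11 12 13 14 15
G :  0  1  0  1  2  3  2  3  4  0  1  0  1  2  3  2
G_C(15) = 2.
Combined Grundy value = 1 ⊕ 2 ⊕ 2 = 1.
A winning move leaves total XOR = 0, i.e. changes one component's Grundy value g to g ⊕ X where X is the current total.
Heap A: need g' = 1⊕1 = 0. Options: 13−3→G=0, 13−6→G=2. Hits: 1.
Heap B: need g' = 2⊕1 = 3. Options: 9−1→G=1, 9−4→G=0. Hits: 0.
Heap C: need g' = 2⊕1 = 3. Options: 15−1→G=3, 15−4→G=0, 15−5→G=1, 15−6→G=0. Hits: 1.

2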